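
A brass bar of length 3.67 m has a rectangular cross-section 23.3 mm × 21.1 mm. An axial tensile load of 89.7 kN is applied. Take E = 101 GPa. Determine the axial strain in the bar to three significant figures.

0.00181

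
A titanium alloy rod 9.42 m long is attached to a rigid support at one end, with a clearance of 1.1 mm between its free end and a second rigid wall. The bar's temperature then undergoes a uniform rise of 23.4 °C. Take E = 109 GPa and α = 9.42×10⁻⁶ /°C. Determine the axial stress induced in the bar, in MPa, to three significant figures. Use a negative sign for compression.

-11.3 MPa

Free thermal expansion αLΔT = 9.42e-6 · 9420 · 23.4 = 2.076 mm.
The walls engage after the gap closes; constrained expansion = 2.076 − 1.1 = 0.9764 mm.
The walls impose strain ε = −(0.9764)/9420 = -1.0366e-04; σ = Eε = 109000 · -1.0366e-04 = -11.3 MPa.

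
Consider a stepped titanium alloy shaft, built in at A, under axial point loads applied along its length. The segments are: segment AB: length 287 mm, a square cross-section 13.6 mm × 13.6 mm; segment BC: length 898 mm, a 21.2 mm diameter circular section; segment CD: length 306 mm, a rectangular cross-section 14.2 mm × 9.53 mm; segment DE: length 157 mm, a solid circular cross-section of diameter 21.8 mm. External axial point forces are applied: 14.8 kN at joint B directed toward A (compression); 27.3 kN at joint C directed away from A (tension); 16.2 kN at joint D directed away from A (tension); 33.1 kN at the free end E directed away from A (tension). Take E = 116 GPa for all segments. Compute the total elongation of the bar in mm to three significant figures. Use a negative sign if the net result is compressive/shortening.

3.59 mm

Internal axial forces (sectioning from the free end, tension +): N_DE = 33.1 kN, N_CD = 49.3 kN, N_BC = 76.6 kN, N_AB = 61.8 kN.
A_AB = 185 mm².
A_BC = 353 mm².
A_CD = 135.3 mm².
A_DE = 373.3 mm².
δ_AB = 61800·287/(185·116000) = 0.8267 mm
δ_BC = 76600·898/(353·116000) = 1.68 mm
δ_CD = 49300·306/(135.3·116000) = 0.961 mm
δ_DE = 33100·157/(373.3·116000) = 0.12 mm
δ = Σδ_i = 3.588 mm.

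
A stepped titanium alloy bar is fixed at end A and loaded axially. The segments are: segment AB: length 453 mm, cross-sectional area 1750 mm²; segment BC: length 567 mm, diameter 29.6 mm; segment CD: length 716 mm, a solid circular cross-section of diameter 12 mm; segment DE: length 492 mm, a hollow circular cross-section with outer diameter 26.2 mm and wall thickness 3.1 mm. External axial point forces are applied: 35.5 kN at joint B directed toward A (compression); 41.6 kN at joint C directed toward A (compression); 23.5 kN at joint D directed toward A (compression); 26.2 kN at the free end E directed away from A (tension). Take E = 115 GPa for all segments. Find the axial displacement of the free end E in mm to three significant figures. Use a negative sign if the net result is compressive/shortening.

0.201 mm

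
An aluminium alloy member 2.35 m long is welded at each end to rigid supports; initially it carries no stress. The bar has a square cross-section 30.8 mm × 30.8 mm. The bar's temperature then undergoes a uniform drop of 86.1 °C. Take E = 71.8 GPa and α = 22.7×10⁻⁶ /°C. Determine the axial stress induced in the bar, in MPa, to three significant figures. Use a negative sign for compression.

140 MPa

Free thermal expansion αLΔT = 22.7e-6 · 2350 · -86.1 = -4.593 mm.
The walls impose strain ε = −(-4.593)/2350 = 1.9545e-03; σ = Eε = 71800 · 1.9545e-03 = 140.3 MPa.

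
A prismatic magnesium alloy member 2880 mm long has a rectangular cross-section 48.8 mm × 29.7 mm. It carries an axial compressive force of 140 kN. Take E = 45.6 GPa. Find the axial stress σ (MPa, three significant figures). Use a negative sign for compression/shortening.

A = 1449 mm².
σ = N/A = -140000/1449 = -96.59 MPa.

-96.6 MPa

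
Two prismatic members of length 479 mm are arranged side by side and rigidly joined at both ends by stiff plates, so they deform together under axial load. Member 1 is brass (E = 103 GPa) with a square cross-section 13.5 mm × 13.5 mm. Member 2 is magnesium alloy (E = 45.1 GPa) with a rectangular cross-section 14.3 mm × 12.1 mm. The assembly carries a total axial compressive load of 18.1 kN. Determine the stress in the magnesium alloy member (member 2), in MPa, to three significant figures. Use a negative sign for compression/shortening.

-30.7 MPa

A_1 = 182.2 mm².
A_2 = 173 mm².
Equal strain + equilibrium ⇒ each member carries load in proportion to AE: A₁E₁ = 18770000 N, A₂E₂ = 7804000 N, ΣAE = 26580000 N.
σ₂ = P·E₂/ΣAE = -18100·45100/26580000 = -30.72 MPa.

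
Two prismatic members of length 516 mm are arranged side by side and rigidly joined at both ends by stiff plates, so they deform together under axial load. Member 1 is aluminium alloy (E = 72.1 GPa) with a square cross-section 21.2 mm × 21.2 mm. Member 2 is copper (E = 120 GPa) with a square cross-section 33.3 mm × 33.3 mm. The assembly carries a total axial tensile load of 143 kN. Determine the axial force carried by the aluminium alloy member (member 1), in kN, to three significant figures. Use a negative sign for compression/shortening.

28.0 kN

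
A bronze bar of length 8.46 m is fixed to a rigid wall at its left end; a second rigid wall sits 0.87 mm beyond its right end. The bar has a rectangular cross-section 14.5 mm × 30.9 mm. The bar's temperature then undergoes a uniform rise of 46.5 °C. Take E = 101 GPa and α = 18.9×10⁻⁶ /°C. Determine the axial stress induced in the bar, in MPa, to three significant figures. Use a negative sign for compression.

-78.4 MPa

Free thermal expansion αLΔT = 18.9e-6 · 8460 · 46.5 = 7.435 mm.
The walls engage after the gap closes; constrained expansion = 7.435 − 0.87 = 6.565 mm.
The walls impose strain ε = −(6.565)/8460 = -7.7601e-04; σ = Eε = 101000 · -7.7601e-04 = -78.38 MPa.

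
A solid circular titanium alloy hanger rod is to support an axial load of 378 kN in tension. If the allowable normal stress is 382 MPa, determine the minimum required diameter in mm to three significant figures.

35.5 mm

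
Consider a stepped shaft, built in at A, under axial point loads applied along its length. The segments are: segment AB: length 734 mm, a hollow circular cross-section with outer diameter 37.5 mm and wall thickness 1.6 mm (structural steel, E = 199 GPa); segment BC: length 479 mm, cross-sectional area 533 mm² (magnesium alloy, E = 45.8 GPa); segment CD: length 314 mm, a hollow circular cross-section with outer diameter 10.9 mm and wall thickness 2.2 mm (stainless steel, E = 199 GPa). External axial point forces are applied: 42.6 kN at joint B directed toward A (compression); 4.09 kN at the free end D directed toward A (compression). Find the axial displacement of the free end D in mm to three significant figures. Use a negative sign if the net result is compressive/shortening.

Internal axial forces (sectioning from the free end, tension +): N_CD = -4.09 kN, N_BC = -4.09 kN, N_AB = -46.69 kN.
A_AB = 180.5 mm².
A_CD = 60.13 mm².
δ_AB = -46690·734/(180.5·199000) = -0.9543 mm
δ_BC = -4090·479/(533·45800) = -0.08025 mm
δ_CD = -4090·314/(60.13·199000) = -0.1073 mm
δ = Σδ_i = -1.142 mm.

-1.14 mm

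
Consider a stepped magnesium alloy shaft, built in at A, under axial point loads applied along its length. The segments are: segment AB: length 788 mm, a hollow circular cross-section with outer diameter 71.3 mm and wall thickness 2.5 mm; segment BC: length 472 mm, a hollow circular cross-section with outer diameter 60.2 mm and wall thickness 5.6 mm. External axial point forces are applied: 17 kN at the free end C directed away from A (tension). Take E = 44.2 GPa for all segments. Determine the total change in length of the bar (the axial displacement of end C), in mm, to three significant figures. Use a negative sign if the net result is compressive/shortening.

Internal axial forces (sectioning from the free end, tension +): N_BC = 17 kN, N_AB = 17 kN.
A_AB = 540.4 mm².
A_BC = 960.6 mm².
δ_AB = 17000·788/(540.4·44200) = 0.5609 mm
δ_BC = 17000·472/(960.6·44200) = 0.189 mm
δ = Σδ_i = 0.7499 mm.

0.750 mm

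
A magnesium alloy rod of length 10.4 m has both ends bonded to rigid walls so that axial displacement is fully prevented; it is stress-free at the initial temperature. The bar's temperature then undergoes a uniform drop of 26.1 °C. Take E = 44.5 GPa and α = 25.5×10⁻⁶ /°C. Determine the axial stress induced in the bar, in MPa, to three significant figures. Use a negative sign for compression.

29.6 MPa

Free thermal expansion αLΔT = 25.5e-6 · 10400 · -26.1 = -6.922 mm.
The walls impose strain ε = −(-6.922)/10400 = 6.6555e-04; σ = Eε = 44500 · 6.6555e-04 = 29.62 MPa.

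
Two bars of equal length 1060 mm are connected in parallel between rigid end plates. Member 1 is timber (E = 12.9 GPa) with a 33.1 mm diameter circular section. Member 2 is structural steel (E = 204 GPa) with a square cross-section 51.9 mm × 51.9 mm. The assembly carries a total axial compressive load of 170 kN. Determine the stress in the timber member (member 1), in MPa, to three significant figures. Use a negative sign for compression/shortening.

-3.91 MPa

A_1 = 860.5 mm².
A_2 = 2694 mm².
Equal strain + equilibrium ⇒ each member carries load in proportion to AE: A₁E₁ = 11100000 N, A₂E₂ = 549500000 N, ΣAE = 560600000 N.
σ₁ = P·E₁/ΣAE = -170000·12900/560600000 = -3.912 MPa.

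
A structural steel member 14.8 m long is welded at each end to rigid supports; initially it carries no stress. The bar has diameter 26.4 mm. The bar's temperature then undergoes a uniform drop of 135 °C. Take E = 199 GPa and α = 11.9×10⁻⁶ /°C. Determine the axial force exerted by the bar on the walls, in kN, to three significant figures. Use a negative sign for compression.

Free thermal expansion αLΔT = 11.9e-6 · 14800 · -135 = -23.78 mm.
The walls impose strain ε = −(-23.78)/14800 = 1.6065e-03; σ = Eε = 199000 · 1.6065e-03 = 319.7 MPa.
Wall reaction R = σ·A = 319.7·547.4 = 175000 N = 175 kN.

175 kN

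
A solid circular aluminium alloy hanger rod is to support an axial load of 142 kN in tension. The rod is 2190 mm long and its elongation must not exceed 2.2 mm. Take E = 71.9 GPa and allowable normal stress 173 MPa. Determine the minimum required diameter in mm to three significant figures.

Required area A ≥ P/σ_allow = 142000/173 = 820.8 mm².
For a solid circular section, d ≥ √(4A/π) = 32.33 mm.
Elongation limit: A ≥ PL/(Eδ_allow) = 142000·2190/(71900·2.2) = 1966 mm² ⇒ d ≥ 50.03 mm.
The elongation limit governs.

50.0 mm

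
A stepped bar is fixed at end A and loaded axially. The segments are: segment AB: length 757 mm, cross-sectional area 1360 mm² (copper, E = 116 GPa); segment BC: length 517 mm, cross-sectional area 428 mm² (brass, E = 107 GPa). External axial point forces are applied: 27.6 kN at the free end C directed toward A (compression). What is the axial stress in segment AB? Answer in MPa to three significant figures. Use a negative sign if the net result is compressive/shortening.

-20.3 MPa

Internal axial forces (sectioning from the free end, tension +): N_BC = -27.6 kN, N_AB = -27.6 kN.
σ_AB = N_AB/A_AB = -27600/1360 = -20.29 MPa.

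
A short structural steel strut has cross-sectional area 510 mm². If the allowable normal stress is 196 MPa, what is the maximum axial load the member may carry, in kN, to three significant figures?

100 kN

P_max = σ_allow · A = 196 · 510 = 99960 N = 99.96 kN.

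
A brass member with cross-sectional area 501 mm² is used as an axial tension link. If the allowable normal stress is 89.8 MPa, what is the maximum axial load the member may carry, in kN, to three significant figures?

P_max = σ_allow · A = 89.8 · 501 = 44990 N = 44.99 kN.

45.0 kN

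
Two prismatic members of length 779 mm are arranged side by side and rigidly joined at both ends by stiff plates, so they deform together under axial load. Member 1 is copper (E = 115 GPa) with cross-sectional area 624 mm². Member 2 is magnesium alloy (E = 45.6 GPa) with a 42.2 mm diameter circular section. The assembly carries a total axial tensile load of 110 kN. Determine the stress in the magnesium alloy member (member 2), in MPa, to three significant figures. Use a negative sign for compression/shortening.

37.0 MPa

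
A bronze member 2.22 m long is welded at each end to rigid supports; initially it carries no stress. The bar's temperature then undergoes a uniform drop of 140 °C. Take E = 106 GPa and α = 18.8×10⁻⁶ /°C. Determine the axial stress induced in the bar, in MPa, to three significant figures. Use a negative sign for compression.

279 MPa

Free thermal expansion αLΔT = 18.8e-6 · 2220 · -140 = -5.843 mm.
The walls impose strain ε = −(-5.843)/2220 = 2.6320e-03; σ = Eε = 106000 · 2.6320e-03 = 279 MPa.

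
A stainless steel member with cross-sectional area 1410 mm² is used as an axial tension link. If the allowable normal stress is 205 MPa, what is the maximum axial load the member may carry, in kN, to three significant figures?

P_max = σ_allow · A = 205 · 1410 = 289000 N = 289.1 kN.

289 kN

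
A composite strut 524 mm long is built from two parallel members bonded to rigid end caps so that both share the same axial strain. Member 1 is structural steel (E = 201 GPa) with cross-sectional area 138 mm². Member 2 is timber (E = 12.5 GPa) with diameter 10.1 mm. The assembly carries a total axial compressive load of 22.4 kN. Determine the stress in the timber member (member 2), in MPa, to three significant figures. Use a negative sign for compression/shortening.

A_2 = 80.12 mm².
Equal strain + equilibrium ⇒ each member carries load in proportion to AE: A₁E₁ = 27740000 N, A₂E₂ = 1001000 N, ΣAE = 28740000 N.
σ₂ = P·E₂/ΣAE = -22400·12500/28740000 = -9.743 MPa.

-9.74 MPa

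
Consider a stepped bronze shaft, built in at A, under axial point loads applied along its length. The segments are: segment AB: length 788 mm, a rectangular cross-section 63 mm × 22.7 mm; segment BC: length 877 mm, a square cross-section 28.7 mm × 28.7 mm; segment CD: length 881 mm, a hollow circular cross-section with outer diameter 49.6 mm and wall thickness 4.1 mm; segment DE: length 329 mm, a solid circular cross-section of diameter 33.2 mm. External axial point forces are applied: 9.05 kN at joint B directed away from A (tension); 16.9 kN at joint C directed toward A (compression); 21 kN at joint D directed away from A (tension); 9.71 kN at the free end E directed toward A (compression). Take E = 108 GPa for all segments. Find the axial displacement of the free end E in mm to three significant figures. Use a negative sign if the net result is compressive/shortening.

Internal axial forces (sectioning from the free end, tension +): N_DE = -9.71 kN, N_CD = 11.29 kN, N_BC = -5.61 kN, N_AB = 3.44 kN.
A_AB = 1430 mm².
A_BC = 823.7 mm².
A_CD = 586.1 mm².
A_DE = 865.7 mm².
δ_AB = 3440·788/(1430·108000) = 0.01755 mm
δ_BC = -5610·877/(823.7·108000) = -0.05531 mm
δ_CD = 11290·881/(586.1·108000) = 0.1571 mm
δ_DE = -9710·329/(865.7·108000) = -0.03417 mm
δ = Σδ_i = 0.08522 mm.

0.0852 mm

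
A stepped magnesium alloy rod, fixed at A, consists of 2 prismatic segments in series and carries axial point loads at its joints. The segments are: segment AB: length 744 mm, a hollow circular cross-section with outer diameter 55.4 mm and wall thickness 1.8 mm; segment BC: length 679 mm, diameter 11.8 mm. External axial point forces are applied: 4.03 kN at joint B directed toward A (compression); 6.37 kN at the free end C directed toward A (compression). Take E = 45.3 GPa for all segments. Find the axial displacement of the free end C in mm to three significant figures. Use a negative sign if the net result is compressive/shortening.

Internal axial forces (sectioning from the free end, tension +): N_BC = -6.37 kN, N_AB = -10.4 kN.
A_AB = 303.1 mm².
A_BC = 109.4 mm².
δ_AB = -10400·744/(303.1·45300) = -0.5635 mm
δ_BC = -6370·679/(109.4·45300) = -0.8731 mm
δ = Σδ_i = -1.437 mm.

-1.44 mm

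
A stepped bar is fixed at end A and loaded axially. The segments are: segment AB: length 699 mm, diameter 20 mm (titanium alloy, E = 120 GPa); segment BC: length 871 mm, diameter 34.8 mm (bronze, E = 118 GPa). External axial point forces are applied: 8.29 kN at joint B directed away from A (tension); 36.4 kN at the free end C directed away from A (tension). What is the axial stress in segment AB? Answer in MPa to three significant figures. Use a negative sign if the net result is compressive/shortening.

Internal axial forces (sectioning from the free end, tension +): N_BC = 36.4 kN, N_AB = 44.69 kN.
A_AB = 314.2 mm².
σ_AB = N_AB/A_AB = 44690/314.2 = 142.3 MPa.

142 MPa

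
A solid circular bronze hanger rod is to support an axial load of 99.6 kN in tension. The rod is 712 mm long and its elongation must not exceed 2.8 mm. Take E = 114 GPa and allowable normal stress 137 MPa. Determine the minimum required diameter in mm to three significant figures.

Required area A ≥ P/σ_allow = 99600/137 = 727 mm².
For a solid circular section, d ≥ √(4A/π) = 30.42 mm.
Elongation limit: A ≥ PL/(Eδ_allow) = 99600·712/(114000·2.8) = 222.2 mm² ⇒ d ≥ 16.82 mm.
The stress limit governs.

30.4 mm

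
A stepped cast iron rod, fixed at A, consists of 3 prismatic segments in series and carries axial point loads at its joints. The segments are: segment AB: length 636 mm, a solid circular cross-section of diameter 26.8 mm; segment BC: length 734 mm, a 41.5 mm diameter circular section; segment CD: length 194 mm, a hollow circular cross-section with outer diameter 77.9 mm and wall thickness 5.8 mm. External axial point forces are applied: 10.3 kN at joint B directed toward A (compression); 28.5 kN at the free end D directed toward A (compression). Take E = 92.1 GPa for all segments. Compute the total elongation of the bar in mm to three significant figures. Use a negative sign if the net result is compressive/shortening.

Internal axial forces (sectioning from the free end, tension +): N_CD = -28.5 kN, N_BC = -28.5 kN, N_AB = -38.8 kN.
A_AB = 564.1 mm².
A_BC = 1353 mm².
A_CD = 1314 mm².
δ_AB = -38800·636/(564.1·92100) = -0.475 mm
δ_BC = -28500·734/(1353·92100) = -0.1679 mm
δ_CD = -28500·194/(1314·92100) = -0.0457 mm
δ = Σδ_i = -0.6886 mm.

-0.689 mm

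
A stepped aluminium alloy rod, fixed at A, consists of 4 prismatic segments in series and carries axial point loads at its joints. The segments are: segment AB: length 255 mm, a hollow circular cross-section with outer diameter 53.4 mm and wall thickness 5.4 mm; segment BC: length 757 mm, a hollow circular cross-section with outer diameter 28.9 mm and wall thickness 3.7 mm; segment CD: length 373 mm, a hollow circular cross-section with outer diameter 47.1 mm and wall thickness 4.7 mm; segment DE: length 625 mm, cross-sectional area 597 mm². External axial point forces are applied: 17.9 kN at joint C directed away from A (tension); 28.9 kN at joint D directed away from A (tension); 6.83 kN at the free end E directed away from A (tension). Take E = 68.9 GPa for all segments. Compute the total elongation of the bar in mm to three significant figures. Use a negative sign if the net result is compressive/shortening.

Internal axial forces (sectioning from the free end, tension +): N_DE = 6.83 kN, N_CD = 35.73 kN, N_BC = 53.63 kN, N_AB = 53.63 kN.
A_AB = 814.3 mm².
A_BC = 292.9 mm².
A_CD = 626.1 mm².
δ_AB = 53630·255/(814.3·68900) = 0.2437 mm
δ_BC = 53630·757/(292.9·68900) = 2.012 mm
δ_CD = 35730·373/(626.1·68900) = 0.309 mm
δ_DE = 6830·625/(597·68900) = 0.1038 mm
δ = Σδ_i = 2.668 mm.

2.67 mm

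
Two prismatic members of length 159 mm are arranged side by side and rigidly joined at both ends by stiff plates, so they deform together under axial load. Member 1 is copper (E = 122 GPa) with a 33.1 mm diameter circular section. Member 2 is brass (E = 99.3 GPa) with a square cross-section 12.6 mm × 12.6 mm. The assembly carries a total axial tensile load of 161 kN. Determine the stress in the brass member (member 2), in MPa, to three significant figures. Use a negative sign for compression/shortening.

132 MPa

A_1 = 860.5 mm².
A_2 = 158.8 mm².
Equal strain + equilibrium ⇒ each member carries load in proportion to AE: A₁E₁ = 105000000 N, A₂E₂ = 15760000 N, ΣAE = 120700000 N.
σ₂ = P·E₂/ΣAE = 161000·99300/120700000 = 132.4 MPa.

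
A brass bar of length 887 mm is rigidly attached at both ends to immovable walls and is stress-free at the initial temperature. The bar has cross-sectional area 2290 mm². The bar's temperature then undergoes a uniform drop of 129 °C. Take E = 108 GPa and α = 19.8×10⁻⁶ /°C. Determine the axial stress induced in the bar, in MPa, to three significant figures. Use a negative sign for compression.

Free thermal expansion αLΔT = 19.8e-6 · 887 · -129 = -2.266 mm.
The walls impose strain ε = −(-2.266)/887 = 2.5542e-03; σ = Eε = 108000 · 2.5542e-03 = 275.9 MPa.

276 MPa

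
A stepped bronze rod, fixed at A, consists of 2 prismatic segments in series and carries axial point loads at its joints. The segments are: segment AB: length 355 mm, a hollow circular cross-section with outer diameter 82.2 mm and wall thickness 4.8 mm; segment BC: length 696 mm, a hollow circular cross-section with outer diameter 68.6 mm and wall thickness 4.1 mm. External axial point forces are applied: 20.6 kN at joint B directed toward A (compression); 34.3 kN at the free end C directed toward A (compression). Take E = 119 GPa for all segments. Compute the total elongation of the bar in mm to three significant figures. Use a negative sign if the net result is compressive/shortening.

-0.382 mm

Internal axial forces (sectioning from the free end, tension +): N_BC = -34.3 kN, N_AB = -54.9 kN.
A_AB = 1167 mm².
A_BC = 830.8 mm².
δ_AB = -54900·355/(1167·119000) = -0.1403 mm
δ_BC = -34300·696/(830.8·119000) = -0.2415 mm
δ = Σδ_i = -0.3818 mm.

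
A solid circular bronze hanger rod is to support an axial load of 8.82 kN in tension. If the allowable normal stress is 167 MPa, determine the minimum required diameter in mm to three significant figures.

Required area A ≥ P/σ_allow = 8820/167 = 52.81 mm².
For a solid circular section, d ≥ √(4A/π) = 8.2 mm.

8.20 mm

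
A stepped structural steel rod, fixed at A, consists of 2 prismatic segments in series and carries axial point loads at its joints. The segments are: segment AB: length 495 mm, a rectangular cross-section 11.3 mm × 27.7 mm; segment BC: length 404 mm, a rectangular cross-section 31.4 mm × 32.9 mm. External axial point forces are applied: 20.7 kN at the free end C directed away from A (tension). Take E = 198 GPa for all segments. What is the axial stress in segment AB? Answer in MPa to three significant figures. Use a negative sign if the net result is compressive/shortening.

Internal axial forces (sectioning from the free end, tension +): N_BC = 20.7 kN, N_AB = 20.7 kN.
A_AB = 313 mm².
σ_AB = N_AB/A_AB = 20700/313 = 66.13 MPa.

66.1 MPa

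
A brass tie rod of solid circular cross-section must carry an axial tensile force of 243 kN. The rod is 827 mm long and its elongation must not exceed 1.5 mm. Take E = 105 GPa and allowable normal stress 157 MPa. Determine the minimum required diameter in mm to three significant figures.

44.4 mm

Required area A ≥ P/σ_allow = 243000/157 = 1548 mm².
For a solid circular section, d ≥ √(4A/π) = 44.39 mm.
Elongation limit: A ≥ PL/(Eδ_allow) = 243000·827/(105000·1.5) = 1276 mm² ⇒ d ≥ 40.31 mm.
The stress limit governs.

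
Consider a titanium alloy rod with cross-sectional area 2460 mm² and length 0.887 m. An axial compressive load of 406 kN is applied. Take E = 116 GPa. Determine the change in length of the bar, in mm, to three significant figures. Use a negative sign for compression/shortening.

-1.26 mm

δ_mech = NL/(AE) = -406000·887/(2460·116000) = -1.262 mm.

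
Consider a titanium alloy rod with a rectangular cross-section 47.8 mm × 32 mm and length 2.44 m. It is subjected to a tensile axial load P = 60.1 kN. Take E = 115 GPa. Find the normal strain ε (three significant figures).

3.42e-04

A = 1530 mm².
σ = N/A = 39.29 MPa; ε = σ/E = 39.29/115000 = 3.417e-04.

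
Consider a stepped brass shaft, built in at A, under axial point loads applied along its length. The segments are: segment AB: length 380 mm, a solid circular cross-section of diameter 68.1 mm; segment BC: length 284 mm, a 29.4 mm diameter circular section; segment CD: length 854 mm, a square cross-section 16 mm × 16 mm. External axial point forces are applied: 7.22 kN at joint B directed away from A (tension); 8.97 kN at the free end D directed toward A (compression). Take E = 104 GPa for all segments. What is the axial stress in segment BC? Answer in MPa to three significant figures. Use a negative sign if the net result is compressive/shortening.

Internal axial forces (sectioning from the free end, tension +): N_CD = -8.97 kN, N_BC = -8.97 kN, N_AB = -1.75 kN.
A_BC = 678.9 mm².
σ_BC = N_BC/A_BC = -8970/678.9 = -13.21 MPa.

-13.2 MPa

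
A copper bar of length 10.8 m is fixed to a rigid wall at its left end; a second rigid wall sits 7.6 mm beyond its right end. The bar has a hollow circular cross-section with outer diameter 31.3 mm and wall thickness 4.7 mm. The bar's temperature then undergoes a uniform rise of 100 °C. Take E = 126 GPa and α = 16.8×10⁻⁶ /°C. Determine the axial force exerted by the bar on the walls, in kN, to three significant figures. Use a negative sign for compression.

Free thermal expansion αLΔT = 16.8e-6 · 10800 · 100 = 18.14 mm.
The walls engage after the gap closes; constrained expansion = 18.14 − 7.6 = 10.54 mm.
The walls impose strain ε = −(10.54)/10800 = -9.7630e-04; σ = Eε = 126000 · -9.7630e-04 = -123 MPa.
Wall reaction R = σ·A = -123·392.8 = -48310 N = -48.31 kN.

-48.3 kN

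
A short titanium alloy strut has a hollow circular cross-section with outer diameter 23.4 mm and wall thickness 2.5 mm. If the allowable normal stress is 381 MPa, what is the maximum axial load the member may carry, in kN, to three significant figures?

A = 164.1 mm².
P_max = σ_allow · A = 381 · 164.1 = 62540 N = 62.54 kN.

62.5 kN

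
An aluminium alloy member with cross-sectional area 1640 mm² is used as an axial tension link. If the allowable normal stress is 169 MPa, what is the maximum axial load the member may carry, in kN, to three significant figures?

277 kN

P_max = σ_allow · A = 169 · 1640 = 277200 N = 277.2 kN.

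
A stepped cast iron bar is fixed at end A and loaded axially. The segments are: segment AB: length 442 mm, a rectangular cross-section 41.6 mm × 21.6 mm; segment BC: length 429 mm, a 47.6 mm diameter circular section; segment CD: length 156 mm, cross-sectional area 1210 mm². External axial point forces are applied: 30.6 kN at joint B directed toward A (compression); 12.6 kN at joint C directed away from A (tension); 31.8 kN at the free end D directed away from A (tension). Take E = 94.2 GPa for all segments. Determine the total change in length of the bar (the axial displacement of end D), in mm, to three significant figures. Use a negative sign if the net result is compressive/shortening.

Internal axial forces (sectioning from the free end, tension +): N_CD = 31.8 kN, N_BC = 44.4 kN, N_AB = 13.8 kN.
A_AB = 898.6 mm².
A_BC = 1780 mm².
δ_AB = 13800·442/(898.6·94200) = 0.07206 mm
δ_BC = 44400·429/(1780·94200) = 0.1136 mm
δ_CD = 31800·156/(1210·94200) = 0.04352 mm
δ = Σδ_i = 0.2292 mm.

0.229 mm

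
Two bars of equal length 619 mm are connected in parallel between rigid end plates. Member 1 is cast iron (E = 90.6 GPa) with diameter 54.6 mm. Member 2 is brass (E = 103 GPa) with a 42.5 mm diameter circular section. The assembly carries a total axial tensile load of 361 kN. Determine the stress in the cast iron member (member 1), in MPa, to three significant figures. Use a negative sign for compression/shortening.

91.3 MPa

A_1 = 2341 mm².
A_2 = 1419 mm².
Equal strain + equilibrium ⇒ each member carries load in proportion to AE: A₁E₁ = 212100000 N, A₂E₂ = 146100000 N, ΣAE = 358200000 N.
σ₁ = P·E₁/ΣAE = 361000·90600/358200000 = 91.3 MPa.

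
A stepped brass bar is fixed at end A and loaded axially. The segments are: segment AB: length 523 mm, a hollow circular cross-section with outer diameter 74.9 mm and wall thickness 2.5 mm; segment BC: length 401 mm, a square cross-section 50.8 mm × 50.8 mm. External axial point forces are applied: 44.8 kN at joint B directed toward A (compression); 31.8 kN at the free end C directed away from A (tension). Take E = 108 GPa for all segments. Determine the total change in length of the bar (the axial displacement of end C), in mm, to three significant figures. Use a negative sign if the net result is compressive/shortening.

-0.0650 mm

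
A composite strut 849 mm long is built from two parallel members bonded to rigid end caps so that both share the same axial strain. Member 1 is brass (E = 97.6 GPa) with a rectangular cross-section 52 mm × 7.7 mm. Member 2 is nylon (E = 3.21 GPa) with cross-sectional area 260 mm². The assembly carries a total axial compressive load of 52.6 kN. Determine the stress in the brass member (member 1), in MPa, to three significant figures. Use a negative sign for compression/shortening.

-129 MPa

A_1 = 400.4 mm².
Equal strain + equilibrium ⇒ each member carries load in proportion to AE: A₁E₁ = 39080000 N, A₂E₂ = 834600 N, ΣAE = 39910000 N.
σ₁ = P·E₁/ΣAE = -52600·97600/39910000 = -128.6 MPa.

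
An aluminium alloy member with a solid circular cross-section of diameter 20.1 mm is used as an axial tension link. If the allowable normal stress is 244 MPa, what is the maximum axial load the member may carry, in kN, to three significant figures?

A = 317.3 mm².
P_max = σ_allow · A = 244 · 317.3 = 77420 N = 77.42 kN.

77.4 kN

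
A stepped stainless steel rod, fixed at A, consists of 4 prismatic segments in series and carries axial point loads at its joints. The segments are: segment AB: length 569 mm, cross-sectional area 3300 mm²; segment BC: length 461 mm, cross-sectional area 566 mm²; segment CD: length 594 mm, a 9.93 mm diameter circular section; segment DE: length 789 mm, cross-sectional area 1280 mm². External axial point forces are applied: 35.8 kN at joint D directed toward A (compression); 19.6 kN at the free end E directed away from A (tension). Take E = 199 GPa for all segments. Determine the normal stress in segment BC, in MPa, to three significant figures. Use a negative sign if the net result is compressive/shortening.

Internal axial forces (sectioning from the free end, tension +): N_DE = 19.6 kN, N_CD = -16.2 kN, N_BC = -16.2 kN, N_AB = -16.2 kN.
σ_BC = N_BC/A_BC = -16200/566 = -28.62 MPa.

-28.6 MPa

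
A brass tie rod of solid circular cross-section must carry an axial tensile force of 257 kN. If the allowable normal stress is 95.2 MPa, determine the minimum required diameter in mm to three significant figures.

Required area A ≥ P/σ_allow = 257000/95.2 = 2700 mm².
For a solid circular section, d ≥ √(4A/π) = 58.63 mm.

58.6 mm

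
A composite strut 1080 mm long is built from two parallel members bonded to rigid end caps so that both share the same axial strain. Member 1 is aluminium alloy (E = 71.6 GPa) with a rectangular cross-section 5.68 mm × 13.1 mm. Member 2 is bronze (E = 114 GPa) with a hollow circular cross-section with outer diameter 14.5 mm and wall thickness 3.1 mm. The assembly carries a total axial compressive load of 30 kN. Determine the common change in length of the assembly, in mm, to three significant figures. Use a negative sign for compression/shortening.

A_1 = 74.41 mm².
A_2 = 111 mm².
Equal strain + equilibrium ⇒ each member carries load in proportion to AE: A₁E₁ = 5328000 N, A₂E₂ = 12660000 N, ΣAE = 17980000 N.
δ = PL/ΣAE = -30000·1080/17980000 = -1.802 mm.

-1.80 mm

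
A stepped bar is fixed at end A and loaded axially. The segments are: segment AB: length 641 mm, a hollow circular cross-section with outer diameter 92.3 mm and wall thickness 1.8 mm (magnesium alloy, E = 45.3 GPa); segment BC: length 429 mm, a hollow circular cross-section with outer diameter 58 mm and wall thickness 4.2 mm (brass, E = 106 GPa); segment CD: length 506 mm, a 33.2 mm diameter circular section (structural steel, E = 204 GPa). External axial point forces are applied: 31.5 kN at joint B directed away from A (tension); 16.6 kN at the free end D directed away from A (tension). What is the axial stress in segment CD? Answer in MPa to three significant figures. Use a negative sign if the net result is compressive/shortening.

Internal axial forces (sectioning from the free end, tension +): N_CD = 16.6 kN, N_BC = 16.6 kN, N_AB = 48.1 kN.
A_CD = 865.7 mm².
σ_CD = N_CD/A_CD = 16600/865.7 = 19.18 MPa.

19.2 MPa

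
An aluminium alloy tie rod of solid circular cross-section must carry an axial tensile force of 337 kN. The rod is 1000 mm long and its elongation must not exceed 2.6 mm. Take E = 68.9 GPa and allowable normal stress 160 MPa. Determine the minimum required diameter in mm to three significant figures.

Required area A ≥ P/σ_allow = 337000/160 = 2106 mm².
For a solid circular section, d ≥ √(4A/π) = 51.79 mm.
Elongation limit: A ≥ PL/(Eδ_allow) = 337000·1000/(68900·2.6) = 1881 mm² ⇒ d ≥ 48.94 mm.
The stress limit governs.

51.8 mm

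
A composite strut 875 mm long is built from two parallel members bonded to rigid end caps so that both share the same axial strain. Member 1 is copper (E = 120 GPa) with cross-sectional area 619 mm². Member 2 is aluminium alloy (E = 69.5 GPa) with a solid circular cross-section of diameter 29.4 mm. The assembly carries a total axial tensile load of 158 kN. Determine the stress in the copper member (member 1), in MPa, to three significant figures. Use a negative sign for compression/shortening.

156 MPa

A_2 = 678.9 mm².
Equal strain + equilibrium ⇒ each member carries load in proportion to AE: A₁E₁ = 74280000 N, A₂E₂ = 47180000 N, ΣAE = 121500000 N.
σ₁ = P·E₁/ΣAE = 158000·120000/121500000 = 156.1 MPa.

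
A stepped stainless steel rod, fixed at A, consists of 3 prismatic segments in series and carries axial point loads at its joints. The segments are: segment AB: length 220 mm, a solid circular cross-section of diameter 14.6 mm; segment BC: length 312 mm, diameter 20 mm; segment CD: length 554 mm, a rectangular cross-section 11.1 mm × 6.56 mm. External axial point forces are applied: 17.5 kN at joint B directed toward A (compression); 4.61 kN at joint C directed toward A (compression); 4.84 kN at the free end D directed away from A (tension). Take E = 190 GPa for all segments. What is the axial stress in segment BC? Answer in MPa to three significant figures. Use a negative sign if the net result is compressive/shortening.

Internal axial forces (sectioning from the free end, tension +): N_CD = 4.84 kN, N_BC = 0.23 kN, N_AB = -17.27 kN.
A_BC = 314.2 mm².
σ_BC = N_BC/A_BC = 230/314.2 = 0.7321 MPa.

0.732 MPa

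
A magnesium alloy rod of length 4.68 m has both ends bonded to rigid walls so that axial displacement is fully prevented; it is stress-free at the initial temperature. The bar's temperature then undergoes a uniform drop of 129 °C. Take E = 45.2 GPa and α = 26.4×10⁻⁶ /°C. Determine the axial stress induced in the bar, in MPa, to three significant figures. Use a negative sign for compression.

154 MPa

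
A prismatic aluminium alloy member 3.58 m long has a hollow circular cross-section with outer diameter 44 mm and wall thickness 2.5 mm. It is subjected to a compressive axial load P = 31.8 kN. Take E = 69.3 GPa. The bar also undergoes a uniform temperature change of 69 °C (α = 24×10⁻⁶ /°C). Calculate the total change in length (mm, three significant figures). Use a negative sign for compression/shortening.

A = 325.9 mm².
δ_mech = NL/(AE) = -31800·3580/(325.9·69300) = -5.04 mm.
δ_thermal = αLΔT = 24e-6·3580·69 = 5.928 mm.
δ = δ_mech + δ_thermal = 0.8884 mm.

0.888 mm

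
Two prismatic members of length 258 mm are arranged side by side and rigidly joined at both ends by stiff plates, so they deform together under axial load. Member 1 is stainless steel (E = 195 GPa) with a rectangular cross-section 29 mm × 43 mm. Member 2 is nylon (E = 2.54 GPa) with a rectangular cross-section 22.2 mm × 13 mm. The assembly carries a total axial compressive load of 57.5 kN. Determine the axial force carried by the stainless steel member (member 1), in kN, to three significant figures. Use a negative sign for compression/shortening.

A_1 = 1247 mm².
A_2 = 288.6 mm².
Equal strain + equilibrium ⇒ each member carries load in proportion to AE: A₁E₁ = 243200000 N, A₂E₂ = 733000 N, ΣAE = 243900000 N.
F₁ = P·A₁E₁/ΣAE = -57500·243200000/243900000 = -57330 N.

-57.3 kN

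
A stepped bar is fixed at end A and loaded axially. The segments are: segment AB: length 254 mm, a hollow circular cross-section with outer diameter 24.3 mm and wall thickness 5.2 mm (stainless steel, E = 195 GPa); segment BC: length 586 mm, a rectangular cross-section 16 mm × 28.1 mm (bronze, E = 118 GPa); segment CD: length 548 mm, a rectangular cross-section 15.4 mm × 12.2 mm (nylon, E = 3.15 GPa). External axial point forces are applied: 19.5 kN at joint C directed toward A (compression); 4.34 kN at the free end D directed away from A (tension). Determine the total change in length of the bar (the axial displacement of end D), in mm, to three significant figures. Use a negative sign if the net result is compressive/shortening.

3.79 mm

Internal axial forces (sectioning from the free end, tension +): N_CD = 4.34 kN, N_BC = -15.16 kN, N_AB = -15.16 kN.
A_AB = 312 mm².
A_BC = 449.6 mm².
A_CD = 187.9 mm².
δ_AB = -15160·254/(312·195000) = -0.06329 mm
δ_BC = -15160·586/(449.6·118000) = -0.1675 mm
δ_CD = 4340·548/(187.9·3150) = 4.019 mm
δ = Σδ_i = 3.788 mm.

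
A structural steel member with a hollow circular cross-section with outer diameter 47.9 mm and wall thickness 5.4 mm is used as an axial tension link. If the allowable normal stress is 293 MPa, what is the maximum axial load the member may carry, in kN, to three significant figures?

A = 721 mm².
P_max = σ_allow · A = 293 · 721 = 211300 N = 211.3 kN.

211 kN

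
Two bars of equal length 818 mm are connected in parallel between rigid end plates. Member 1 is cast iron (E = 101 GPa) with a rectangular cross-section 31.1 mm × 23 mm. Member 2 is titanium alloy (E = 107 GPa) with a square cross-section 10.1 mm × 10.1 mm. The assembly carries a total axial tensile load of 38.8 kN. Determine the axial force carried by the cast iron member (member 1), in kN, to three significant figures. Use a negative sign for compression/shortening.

33.7 kN

A_1 = 715.3 mm².
A_2 = 102 mm².
Equal strain + equilibrium ⇒ each member carries load in proportion to AE: A₁E₁ = 72250000 N, A₂E₂ = 10920000 N, ΣAE = 83160000 N.
F₁ = P·A₁E₁/ΣAE = 38800·72250000/83160000 = 33710 N.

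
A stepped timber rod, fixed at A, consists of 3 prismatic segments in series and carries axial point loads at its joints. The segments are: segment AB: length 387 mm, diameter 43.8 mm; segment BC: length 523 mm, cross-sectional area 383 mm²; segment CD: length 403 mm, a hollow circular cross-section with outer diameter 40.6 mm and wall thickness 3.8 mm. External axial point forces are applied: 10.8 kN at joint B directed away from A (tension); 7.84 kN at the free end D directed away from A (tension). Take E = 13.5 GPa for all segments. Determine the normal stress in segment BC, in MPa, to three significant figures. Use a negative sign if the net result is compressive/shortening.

20.5 MPa

Internal axial forces (sectioning from the free end, tension +): N_CD = 7.84 kN, N_BC = 7.84 kN, N_AB = 18.64 kN.
σ_BC = N_BC/A_BC = 7840/383 = 20.47 MPa.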